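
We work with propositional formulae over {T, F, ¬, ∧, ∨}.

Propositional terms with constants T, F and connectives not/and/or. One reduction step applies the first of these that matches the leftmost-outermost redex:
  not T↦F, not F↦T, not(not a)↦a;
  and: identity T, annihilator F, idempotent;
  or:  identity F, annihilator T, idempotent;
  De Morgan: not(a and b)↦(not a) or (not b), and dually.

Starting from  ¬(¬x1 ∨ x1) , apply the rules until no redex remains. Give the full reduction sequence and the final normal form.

  start: ¬(¬x1 ∨ x1)
  →1  ¬¬x1 ∧ ¬x1
  →2  x1 ∧ ¬x1

Answer: normal form = x1 ∧ ¬x1  (in 2 steps)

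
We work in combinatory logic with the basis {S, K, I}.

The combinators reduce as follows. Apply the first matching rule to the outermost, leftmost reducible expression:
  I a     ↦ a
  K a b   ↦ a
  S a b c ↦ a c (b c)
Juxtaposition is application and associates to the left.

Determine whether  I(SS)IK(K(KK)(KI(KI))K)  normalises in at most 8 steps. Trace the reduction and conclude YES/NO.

Answer: YES — reaches normal form K in 6 ≤ 8 steps

Reduction:
  start: I(SS)IK(K(KK)(KI(KI))K)
  step 1: SSIK(K(KK)(KI(KI))K)
  step 2: SK(IK)(K(KK)(KI(KI))K)
  step 3: K(K(KK)(KI(KI))K)(IK(K(KK)(KI(KI))K))
  step 4: K(KK)(KI(KI))K
  step 5: KKK
  step 6: K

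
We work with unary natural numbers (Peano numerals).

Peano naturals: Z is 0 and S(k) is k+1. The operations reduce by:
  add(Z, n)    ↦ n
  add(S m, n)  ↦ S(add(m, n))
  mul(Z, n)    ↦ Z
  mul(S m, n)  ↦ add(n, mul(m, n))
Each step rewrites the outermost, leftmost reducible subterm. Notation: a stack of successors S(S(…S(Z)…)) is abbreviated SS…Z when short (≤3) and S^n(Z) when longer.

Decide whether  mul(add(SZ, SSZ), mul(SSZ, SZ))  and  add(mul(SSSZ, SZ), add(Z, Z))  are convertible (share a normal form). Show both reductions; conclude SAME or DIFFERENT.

Answer: DIFFERENT — A ⇓ S^6(Z), B ⇓ SSSZ

Working:
Term A:
  start: mul(add(SZ, SSZ), mul(SSZ, SZ))
  →1  mul(S(add(Z, SSZ)), mul(SSZ, SZ))
  →2  add(mul(SSZ, SZ), mul(add(Z, SSZ), mul(SSZ, SZ)))
  →3  add(add(SZ, mul(SZ, SZ)), mul(add(Z, SSZ), mul(SSZ, SZ)))
  →4  add(S(add(Z, mul(SZ, SZ))), mul(add(Z, SSZ), mul(SSZ, SZ)))
  →5  S(add(add(Z, mul(SZ, SZ)), mul(add(Z, SSZ), mul(SSZ, SZ))))
  →6  S(add(mul(SZ, SZ), mul(add(Z, SSZ), mul(SSZ, SZ))))
  →7  S(add(add(SZ, mul(Z, SZ)), mul(add(Z, SSZ), mul(SSZ, SZ))))
  →8  S(add(S(add(Z, mul(Z, SZ))), mul(add(Z, SSZ), mul(SSZ, SZ))))
  →9  S(S(add(add(Z, mul(Z, SZ)), mul(add(Z, SSZ), mul(SSZ, SZ)))))
  →10  S(S(add(mul(Z, SZ), mul(add(Z, SSZ), mul(SSZ, SZ)))))
  →11  S(S(add(Z, mul(add(Z, SSZ), mul(SSZ, SZ)))))
  →12  S(S(mul(add(Z, SSZ), mul(SSZ, SZ))))
  →13  S(S(mul(SSZ, mul(SSZ, SZ))))
  →14  S(S(add(mul(SSZ, SZ), mul(SZ, mul(SSZ, SZ)))))
  →15  S(S(add(add(SZ, mul(SZ, SZ)), mul(SZ, mul(SSZ, SZ)))))
  →16  S(S(add(S(add(Z, mul(SZ, SZ))), mul(SZ, mul(SSZ, SZ)))))
  →17  S(S(S(add(add(Z, mul(SZ, SZ)), mul(SZ, mul(SSZ, SZ))))))
  →18  S(S(S(add(mul(SZ, SZ), mul(SZ, mul(SSZ, SZ))))))
  →19  S(S(S(add(add(SZ, mul(Z, SZ)), mul(SZ, mul(SSZ, SZ))))))
  →20  S(S(S(add(S(add(Z, mul(Z, SZ))), mul(SZ, mul(SSZ, SZ))))))
  →21  S(S(S(S(add(add(Z, mul(Z, SZ)), mul(SZ, mul(SSZ, SZ)))))))
  →22  S(S(S(S(add(mul(Z, SZ), mul(SZ, mul(SSZ, SZ)))))))
  →23  S(S(S(S(add(Z, mul(SZ, mul(SSZ, SZ)))))))
  →24  S(S(S(S(mul(SZ, mul(SSZ, SZ))))))
  →25  S(S(S(S(add(mul(SSZ, SZ), mul(Z, mul(SSZ, SZ)))))))
  →26  S(S(S(S(add(add(SZ, mul(SZ, SZ)), mul(Z, mul(SSZ, SZ)))))))
  →27  S(S(S(S(add(S(add(Z, mul(SZ, SZ))), mul(Z, mul(SSZ, SZ)))))))
  →28  S(S(S(S(S(add(add(Z, mul(SZ, SZ)), mul(Z, mul(SSZ, SZ))))))))
  →29  S(S(S(S(S(add(mul(SZ, SZ), mul(Z, mul(SSZ, SZ))))))))
  →30  S(S(S(S(S(add(add(SZ, mul(Z, SZ)), mul(Z, mul(SSZ, SZ))))))))
  →31  S(S(S(S(S(add(S(add(Z, mul(Z, SZ))), mul(Z, mul(SSZ, SZ))))))))
  →32  S(S(S(S(S(S(add(add(Z, mul(Z, SZ)), mul(Z, mul(SSZ, SZ)))))))))
  →33  S(S(S(S(S(S(add(mul(Z, SZ), mul(Z, mul(SSZ, SZ)))))))))
  →34  S(S(S(S(S(S(add(Z, mul(Z, mul(SSZ, SZ)))))))))
  →35  S(S(S(S(S(S(mul(Z, mul(SSZ, SZ))))))))
  →36  S^6(Z)

Term B:
  start: add(mul(SSSZ, SZ), add(Z, Z))
  →1  add(add(SZ, mul(SSZ, SZ)), add(Z, Z))
  →2  add(S(add(Z, mul(SSZ, SZ))), add(Z, Z))
  →3  S(add(add(Z, mul(SSZ, SZ)), add(Z, Z)))
  →4  S(add(mul(SSZ, SZ), add(Z, Z)))
  →5  S(add(add(SZ, mul(SZ, SZ)), add(Z, Z)))
  →6  S(add(S(add(Z, mul(SZ, SZ))), add(Z, Z)))
  →7  S(S(add(add(Z, mul(SZ, SZ)), add(Z, Z))))
  →8  S(S(add(mul(SZ, SZ), add(Z, Z))))
  →9  S(S(add(add(SZ, mul(Z, SZ)), add(Z, Z))))
  →10  S(S(add(S(add(Z, mul(Z, SZ))), add(Z, Z))))
  →11  S(S(S(add(add(Z, mul(Z, SZ)), add(Z, Z)))))
  →12  S(S(S(add(mul(Z, SZ), add(Z, Z)))))
  →13  S(S(S(add(Z, add(Z, Z)))))
  →14  S(S(S(add(Z, Z))))
  →15  SSSZ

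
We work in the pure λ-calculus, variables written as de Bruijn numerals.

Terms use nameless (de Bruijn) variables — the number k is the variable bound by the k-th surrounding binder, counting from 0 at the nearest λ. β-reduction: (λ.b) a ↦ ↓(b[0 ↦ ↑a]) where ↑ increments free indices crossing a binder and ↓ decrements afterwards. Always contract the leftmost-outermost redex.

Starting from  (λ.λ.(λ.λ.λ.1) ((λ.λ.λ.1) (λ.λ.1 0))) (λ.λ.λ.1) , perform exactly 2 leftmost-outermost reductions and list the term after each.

  start: (λ.λ.(λ.λ.λ.1) ((λ.λ.λ.1) (λ.λ.1 0))) (λ.λ.λ.1)
  step 1: λ.(λ.λ.λ.1) ((λ.λ.λ.1) (λ.λ.1 0))
  step 2: λ.λ.λ.1

Answer: after 2 steps: λ.λ.λ.1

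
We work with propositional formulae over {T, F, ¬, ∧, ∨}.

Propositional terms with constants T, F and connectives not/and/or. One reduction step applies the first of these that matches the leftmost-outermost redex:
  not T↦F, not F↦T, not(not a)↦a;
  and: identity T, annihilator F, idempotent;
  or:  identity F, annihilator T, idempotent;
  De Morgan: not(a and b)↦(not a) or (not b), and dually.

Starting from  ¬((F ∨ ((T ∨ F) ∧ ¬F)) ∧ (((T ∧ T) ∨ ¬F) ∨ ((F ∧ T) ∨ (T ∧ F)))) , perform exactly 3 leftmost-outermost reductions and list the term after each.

  start: ¬((F ∨ ((T ∨ F) ∧ ¬F)) ∧ (((T ∧ T) ∨ ¬F) ∨ ((F ∧ T) ∨ (T ∧ F))))
  step 1: ¬(F ∨ ((T ∨ F) ∧ ¬F)) ∨ ¬(((T ∧ T) ∨ ¬F) ∨ ((F ∧ T) ∨ (T ∧ F)))
  step 2: (¬F ∧ ¬((T ∨ F) ∧ ¬F)) ∨ ¬(((T ∧ T) ∨ ¬F) ∨ ((F ∧ T) ∨ (T ∧ F)))
  step 3: (T ∧ ¬((T ∨ F) ∧ ¬F)) ∨ ¬(((T ∧ T) ∨ ¬F) ∨ ((F ∧ T) ∨ (T ∧ F)))

Answer: after 3 steps: (T ∧ ¬((T ∨ F) ∧ ¬F)) ∨ ¬(((T ∧ T) ∨ ¬F) ∨ ((F ∧ T) ∨ (T ∧ F)))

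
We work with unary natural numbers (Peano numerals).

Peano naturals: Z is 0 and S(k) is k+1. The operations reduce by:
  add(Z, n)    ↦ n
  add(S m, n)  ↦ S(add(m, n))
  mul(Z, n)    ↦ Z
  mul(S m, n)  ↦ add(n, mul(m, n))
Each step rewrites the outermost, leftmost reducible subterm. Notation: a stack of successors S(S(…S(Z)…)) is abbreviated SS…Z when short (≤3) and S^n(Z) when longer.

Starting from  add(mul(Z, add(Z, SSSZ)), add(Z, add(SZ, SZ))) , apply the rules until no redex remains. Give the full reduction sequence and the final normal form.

  start: add(mul(Z, add(Z, SSSZ)), add(Z, add(SZ, SZ)))
  →1  add(Z, add(Z, add(SZ, SZ)))
  →2  add(Z, add(SZ, SZ))
  →3  add(SZ, SZ)
  →4  S(add(Z, SZ))
  →5  SSZ

Answer: normal form = SSZ  (in 5 steps)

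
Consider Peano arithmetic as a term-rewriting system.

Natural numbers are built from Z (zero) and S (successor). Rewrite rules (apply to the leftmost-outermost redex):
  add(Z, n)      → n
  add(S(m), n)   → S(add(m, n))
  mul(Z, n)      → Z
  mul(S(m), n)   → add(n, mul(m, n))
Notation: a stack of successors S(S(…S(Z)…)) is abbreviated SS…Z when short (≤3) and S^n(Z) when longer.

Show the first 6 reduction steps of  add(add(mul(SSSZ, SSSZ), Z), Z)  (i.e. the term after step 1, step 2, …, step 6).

Answer: after 6 steps: S(add(S(add(add(SZ, mul(SSZ, SSSZ)), Z)), Z))

Reduction:
  start: add(add(mul(SSSZ, SSSZ), Z), Z)
  [1] add(add(add(SSSZ, mul(SSZ, SSSZ)), Z), Z)
  [2] add(add(S(add(SSZ, mul(SSZ, SSSZ))), Z), Z)
  [3] add(S(add(add(SSZ, mul(SSZ, SSSZ)), Z)), Z)
  [4] S(add(add(add(SSZ, mul(SSZ, SSSZ)), Z), Z))
  [5] S(add(add(S(add(SZ, mul(SSZ, SSSZ))), Z), Z))
  [6] S(add(S(add(add(SZ, mul(SSZ, SSSZ)), Z)), Z))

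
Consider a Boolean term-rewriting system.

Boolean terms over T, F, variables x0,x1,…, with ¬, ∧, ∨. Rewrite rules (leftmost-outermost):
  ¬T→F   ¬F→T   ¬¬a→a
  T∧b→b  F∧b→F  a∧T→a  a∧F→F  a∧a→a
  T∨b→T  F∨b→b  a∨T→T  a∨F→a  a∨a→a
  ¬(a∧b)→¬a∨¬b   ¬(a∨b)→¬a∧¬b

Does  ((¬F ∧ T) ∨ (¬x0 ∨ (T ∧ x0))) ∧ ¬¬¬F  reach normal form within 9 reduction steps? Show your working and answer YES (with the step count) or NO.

Answer: YES — reaches normal form T in 6 ≤ 9 steps

Working:
  start: ((¬F ∧ T) ∨ (¬x0 ∨ (T ∧ x0))) ∧ ¬¬¬F
  →1  (¬F ∨ (¬x0 ∨ (T ∧ x0))) ∧ ¬¬¬F
  →2  (T ∨ (¬x0 ∨ (T ∧ x0))) ∧ ¬¬¬F
  →3  T ∧ ¬¬¬F
  →4  ¬¬¬F
  →5  ¬F
  →6  T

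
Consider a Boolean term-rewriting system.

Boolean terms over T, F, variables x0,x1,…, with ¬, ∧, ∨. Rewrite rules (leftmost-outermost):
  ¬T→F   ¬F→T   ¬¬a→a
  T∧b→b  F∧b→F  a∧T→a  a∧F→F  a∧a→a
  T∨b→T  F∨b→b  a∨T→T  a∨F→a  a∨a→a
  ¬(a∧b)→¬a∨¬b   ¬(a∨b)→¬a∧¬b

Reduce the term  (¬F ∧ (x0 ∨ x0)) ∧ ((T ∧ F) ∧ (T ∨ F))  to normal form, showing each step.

  start: (¬F ∧ (x0 ∨ x0)) ∧ ((T ∧ F) ∧ (T ∨ F))
  →1  (T ∧ (x0 ∨ x0)) ∧ ((T ∧ F) ∧ (T ∨ F))
  →2  (x0 ∨ x0) ∧ ((T ∧ F) ∧ (T ∨ F))
  →3  x0 ∧ ((T ∧ F) ∧ (T ∨ F))
  →4  x0 ∧ (F ∧ (T ∨ F))
  →5  x0 ∧ F
  →6  F

Answer: normal form = F  (in 6 steps)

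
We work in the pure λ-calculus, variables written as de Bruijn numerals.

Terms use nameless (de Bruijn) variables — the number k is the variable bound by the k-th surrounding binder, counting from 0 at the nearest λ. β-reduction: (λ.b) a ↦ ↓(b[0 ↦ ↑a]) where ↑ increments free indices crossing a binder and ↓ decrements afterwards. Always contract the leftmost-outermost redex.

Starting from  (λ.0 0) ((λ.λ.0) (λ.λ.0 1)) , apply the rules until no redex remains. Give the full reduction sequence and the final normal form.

  start: (λ.0 0) ((λ.λ.0) (λ.λ.0 1))
  step 1: (λ.λ.0) (λ.λ.0 1) ((λ.λ.0) (λ.λ.0 1))
  step 2: (λ.0) ((λ.λ.0) (λ.λ.0 1))
  step 3: (λ.λ.0) (λ.λ.0 1)
  step 4: λ.0

Answer: normal form = λ.0  (in 4 steps)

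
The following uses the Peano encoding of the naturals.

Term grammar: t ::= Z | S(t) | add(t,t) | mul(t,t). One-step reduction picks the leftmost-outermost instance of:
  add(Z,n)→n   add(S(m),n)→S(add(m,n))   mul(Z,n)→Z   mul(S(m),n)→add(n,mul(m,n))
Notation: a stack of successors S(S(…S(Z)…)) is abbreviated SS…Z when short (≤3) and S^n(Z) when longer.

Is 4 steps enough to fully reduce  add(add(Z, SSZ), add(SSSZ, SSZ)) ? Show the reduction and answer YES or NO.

Answer: NO — after 4 steps the term is S(S(add(SSSZ, SSZ))), not yet normal

Working:
  start: add(add(Z, SSZ), add(SSSZ, SSZ))
  →1  add(SSZ, add(SSSZ, SSZ))
  →2  S(add(SZ, add(SSSZ, SSZ)))
  →3  S(S(add(Z, add(SSSZ, SSZ))))
  →4  S(S(add(SSSZ, SSZ)))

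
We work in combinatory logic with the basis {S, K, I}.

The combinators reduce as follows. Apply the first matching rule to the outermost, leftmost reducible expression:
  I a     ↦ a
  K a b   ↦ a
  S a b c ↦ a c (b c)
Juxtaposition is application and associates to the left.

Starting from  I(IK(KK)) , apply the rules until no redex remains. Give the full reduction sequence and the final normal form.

  start: I(IK(KK))
  →1  IK(KK)
  →2  K(KK)

Answer: normal form = K(KK)  (in 2 steps)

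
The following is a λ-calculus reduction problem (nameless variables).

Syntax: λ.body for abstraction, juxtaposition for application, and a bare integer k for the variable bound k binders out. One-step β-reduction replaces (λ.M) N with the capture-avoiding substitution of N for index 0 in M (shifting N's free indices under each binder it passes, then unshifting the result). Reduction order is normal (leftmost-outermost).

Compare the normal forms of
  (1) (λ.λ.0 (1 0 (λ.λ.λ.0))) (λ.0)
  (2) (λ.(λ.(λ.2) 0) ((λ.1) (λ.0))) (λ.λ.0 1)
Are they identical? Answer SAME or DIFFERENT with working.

Term A:
  start: (λ.λ.0 (1 0 (λ.λ.λ.0))) (λ.0)
  step 1: λ.0 ((λ.0) 0 (λ.λ.λ.0))
  step 2: λ.0 (0 (λ.λ.λ.0))

Term B:
  start: (λ.(λ.(λ.2) 0) ((λ.1) (λ.0))) (λ.λ.0 1)
  step 1: (λ.(λ.λ.λ.0 1) 0) ((λ.λ.λ.0 1) (λ.0))
  step 2: (λ.λ.λ.0 1) ((λ.λ.λ.0 1) (λ.0))
  step 3: λ.λ.0 1

Answer: DIFFERENT — A ⇓ λ.0 (0 (λ.λ.λ.0)), B ⇓ λ.λ.0 1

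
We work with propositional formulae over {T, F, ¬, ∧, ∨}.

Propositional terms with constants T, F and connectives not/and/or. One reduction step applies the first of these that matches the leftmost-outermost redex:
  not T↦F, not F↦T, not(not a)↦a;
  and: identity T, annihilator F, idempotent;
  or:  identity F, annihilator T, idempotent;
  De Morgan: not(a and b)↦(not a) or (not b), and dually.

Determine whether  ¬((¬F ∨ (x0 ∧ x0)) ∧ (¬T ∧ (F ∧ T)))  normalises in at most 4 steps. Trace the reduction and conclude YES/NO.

  start: ¬((¬F ∨ (x0 ∧ x0)) ∧ (¬T ∧ (F ∧ T)))
  step 1: ¬(¬F ∨ (x0 ∧ x0)) ∨ ¬(¬T ∧ (F ∧ T))
  step 2: (¬¬F ∧ ¬(x0 ∧ x0)) ∨ ¬(¬T ∧ (F ∧ T))
  step 3: (F ∧ ¬(x0 ∧ x0)) ∨ ¬(¬T ∧ (F ∧ T))
  step 4: F ∨ ¬(¬T ∧ (F ∧ T))

Answer: NO — after 4 steps the term is F ∨ ¬(¬T ∧ (F ∧ T)), not yet normal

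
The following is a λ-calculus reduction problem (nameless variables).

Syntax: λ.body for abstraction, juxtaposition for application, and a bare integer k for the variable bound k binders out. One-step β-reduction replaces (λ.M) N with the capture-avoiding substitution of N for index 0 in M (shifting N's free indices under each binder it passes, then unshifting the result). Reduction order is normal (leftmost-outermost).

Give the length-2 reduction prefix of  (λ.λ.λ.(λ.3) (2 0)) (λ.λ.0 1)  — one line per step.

  start: (λ.λ.λ.(λ.3) (2 0)) (λ.λ.0 1)
  step 1: λ.λ.(λ.λ.λ.0 1) ((λ.λ.0 1) 0)
  step 2: λ.λ.λ.λ.0 1

Answer: after 2 steps: λ.λ.λ.λ.0 1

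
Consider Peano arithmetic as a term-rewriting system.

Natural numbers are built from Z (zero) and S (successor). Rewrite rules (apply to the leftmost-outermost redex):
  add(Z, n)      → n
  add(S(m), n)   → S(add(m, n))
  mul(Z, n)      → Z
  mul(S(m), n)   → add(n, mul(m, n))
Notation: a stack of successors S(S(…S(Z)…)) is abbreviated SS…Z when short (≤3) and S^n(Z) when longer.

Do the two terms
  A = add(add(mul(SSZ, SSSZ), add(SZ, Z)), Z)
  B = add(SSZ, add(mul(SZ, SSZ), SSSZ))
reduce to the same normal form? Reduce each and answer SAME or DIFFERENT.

Term A:
  start: add(add(mul(SSZ, SSSZ), add(SZ, Z)), Z)
  [1] add(add(add(SSSZ, mul(SZ, SSSZ)), add(SZ, Z)), Z)
  [2] add(add(S(add(SSZ, mul(SZ, SSSZ))), add(SZ, Z)), Z)
  [3] add(S(add(add(SSZ, mul(SZ, SSSZ)), add(SZ, Z))), Z)
  [4] S(add(add(add(SSZ, mul(SZ, SSSZ)), add(SZ, Z)), Z))
  [5] S(add(add(S(add(SZ, mul(SZ, SSSZ))), add(SZ, Z)), Z))
  [6] S(add(S(add(add(SZ, mul(SZ, SSSZ)), add(SZ, Z))), Z))
  [7] S(S(add(add(add(SZ, mul(SZ, SSSZ)), add(SZ, Z)), Z)))
  [8] S(S(add(add(S(add(Z, mul(SZ, SSSZ))), add(SZ, Z)), Z)))
  [9] S(S(add(S(add(add(Z, mul(SZ, SSSZ)), add(SZ, Z))), Z)))
  [10] S(S(S(add(add(add(Z, mul(SZ, SSSZ)), add(SZ, Z)), Z))))
  [11] S(S(S(add(add(mul(SZ, SSSZ), add(SZ, Z)), Z))))
  [12] S(S(S(add(add(add(SSSZ, mul(Z, SSSZ)), add(SZ, Z)), Z))))
  [13] S(S(S(add(add(S(add(SSZ, mul(Z, SSSZ))), add(SZ, Z)), Z))))
  [14] S(S(S(add(S(add(add(SSZ, mul(Z, SSSZ)), add(SZ, Z))), Z))))
  [15] S(S(S(S(add(add(add(SSZ, mul(Z, SSSZ)), add(SZ, Z)), Z)))))
  [16] S(S(S(S(add(add(S(add(SZ, mul(Z, SSSZ))), add(SZ, Z)), Z)))))
  [17] S(S(S(S(add(S(add(add(SZ, mul(Z, SSSZ)), add(SZ, Z))), Z)))))
  [18] S(S(S(S(S(add(add(add(SZ, mul(Z, SSSZ)), add(SZ, Z)), Z))))))
  [19] S(S(S(S(S(add(add(S(add(Z, mul(Z, SSSZ))), add(SZ, Z)), Z))))))
  [20] S(S(S(S(S(add(S(add(add(Z, mul(Z, SSSZ)), add(SZ, Z))), Z))))))
  [21] S(S(S(S(S(S(add(add(add(Z, mul(Z, SSSZ)), add(SZ, Z)), Z)))))))
  [22] S(S(S(S(S(S(add(add(mul(Z, SSSZ), add(SZ, Z)), Z)))))))
  [23] S(S(S(S(S(S(add(add(Z, add(SZ, Z)), Z)))))))
  [24] S(S(S(S(S(S(add(add(SZ, Z), Z)))))))
  [25] S(S(S(S(S(S(add(S(add(Z, Z)), Z)))))))
  [26] S(S(S(S(S(S(S(add(add(Z, Z), Z))))))))
  [27] S(S(S(S(S(S(S(add(Z, Z))))))))
  [28] S^7(Z)

Term B:
  start: add(SSZ, add(mul(SZ, SSZ), SSSZ))
  [1] S(add(SZ, add(mul(SZ, SSZ), SSSZ)))
  [2] S(S(add(Z, add(mul(SZ, SSZ), SSSZ))))
  [3] S(S(add(mul(SZ, SSZ), SSSZ)))
  [4] S(S(add(add(SSZ, mul(Z, SSZ)), SSSZ)))
  [5] S(S(add(S(add(SZ, mul(Z, SSZ))), SSSZ)))
  [6] S(S(S(add(add(SZ, mul(Z, SSZ)), SSSZ))))
  [7] S(S(S(add(S(add(Z, mul(Z, SSZ))), SSSZ))))
  [8] S(S(S(S(add(add(Z, mul(Z, SSZ)), SSSZ)))))
  [9] S(S(S(S(add(mul(Z, SSZ), SSSZ)))))
  [10] S(S(S(S(add(Z, SSSZ)))))
  [11] S^7(Z)

Answer: SAME — A ⇓ S^7(Z), B ⇓ S^7(Z)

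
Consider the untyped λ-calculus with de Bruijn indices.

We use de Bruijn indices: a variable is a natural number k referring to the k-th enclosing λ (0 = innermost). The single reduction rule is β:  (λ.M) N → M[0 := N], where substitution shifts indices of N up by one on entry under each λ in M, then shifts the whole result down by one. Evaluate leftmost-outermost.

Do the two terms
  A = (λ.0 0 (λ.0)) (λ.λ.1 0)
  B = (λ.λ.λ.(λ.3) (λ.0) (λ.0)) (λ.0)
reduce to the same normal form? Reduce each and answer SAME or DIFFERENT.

Answer: DIFFERENT — A ⇓ λ.0, B ⇓ λ.λ.λ.0

Working:
Term A:
  start: (λ.0 0 (λ.0)) (λ.λ.1 0)
  →1  (λ.λ.1 0) (λ.λ.1 0) (λ.0)
  →2  (λ.(λ.λ.1 0) 0) (λ.0)
  →3  (λ.λ.1 0) (λ.0)
  →4  λ.(λ.0) 0
  →5  λ.0

Term B:
  start: (λ.λ.λ.(λ.3) (λ.0) (λ.0)) (λ.0)
  →1  λ.λ.(λ.λ.0) (λ.0) (λ.0)
  →2  λ.λ.(λ.0) (λ.0)
  →3  λ.λ.λ.0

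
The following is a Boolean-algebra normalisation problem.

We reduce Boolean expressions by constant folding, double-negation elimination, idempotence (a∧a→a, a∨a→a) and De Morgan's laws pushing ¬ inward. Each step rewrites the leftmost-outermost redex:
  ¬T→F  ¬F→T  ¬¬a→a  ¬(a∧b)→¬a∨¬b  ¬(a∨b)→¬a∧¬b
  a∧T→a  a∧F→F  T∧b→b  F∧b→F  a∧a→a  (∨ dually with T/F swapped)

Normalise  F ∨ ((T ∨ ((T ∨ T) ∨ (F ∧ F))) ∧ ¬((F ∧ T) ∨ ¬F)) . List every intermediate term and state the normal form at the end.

  start: F ∨ ((T ∨ ((T ∨ T) ∨ (F ∧ F))) ∧ ¬((F ∧ T) ∨ ¬F))
  →1  (T ∨ ((T ∨ T) ∨ (F ∧ F))) ∧ ¬((F ∧ T) ∨ ¬F)
  →2  T ∧ ¬((F ∧ T) ∨ ¬F)
  →3  ¬((F ∧ T) ∨ ¬F)
  →4  ¬(F ∧ T) ∧ ¬¬F
  →5  (¬F ∨ ¬T) ∧ ¬¬F
  →6  (T ∨ ¬T) ∧ ¬¬F
  →7  T ∧ ¬¬F
  →8  ¬¬F
  →9  F

Answer: normal form = F  (in 9 steps)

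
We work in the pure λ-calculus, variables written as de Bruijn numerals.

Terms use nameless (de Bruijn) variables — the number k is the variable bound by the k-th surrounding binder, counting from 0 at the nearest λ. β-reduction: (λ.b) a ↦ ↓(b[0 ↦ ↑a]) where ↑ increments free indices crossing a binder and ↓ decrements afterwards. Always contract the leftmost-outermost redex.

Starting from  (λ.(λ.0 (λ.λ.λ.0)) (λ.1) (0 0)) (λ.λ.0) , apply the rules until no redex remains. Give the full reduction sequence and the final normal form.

Answer: normal form = λ.0  (in 4 steps)

Derivation:
  start: (λ.(λ.0 (λ.λ.λ.0)) (λ.1) (0 0)) (λ.λ.0)
  →1  (λ.0 (λ.λ.λ.0)) (λ.λ.λ.0) ((λ.λ.0) (λ.λ.0))
  →2  (λ.λ.λ.0) (λ.λ.λ.0) ((λ.λ.0) (λ.λ.0))
  →3  (λ.λ.0) ((λ.λ.0) (λ.λ.0))
  →4  λ.0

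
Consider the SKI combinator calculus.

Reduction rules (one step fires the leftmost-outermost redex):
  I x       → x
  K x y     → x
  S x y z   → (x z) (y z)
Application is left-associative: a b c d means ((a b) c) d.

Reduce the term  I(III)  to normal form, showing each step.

  start: I(III)
  →1  III
  →2  II
  →3  I

Answer: normal form = I  (in 3 steps)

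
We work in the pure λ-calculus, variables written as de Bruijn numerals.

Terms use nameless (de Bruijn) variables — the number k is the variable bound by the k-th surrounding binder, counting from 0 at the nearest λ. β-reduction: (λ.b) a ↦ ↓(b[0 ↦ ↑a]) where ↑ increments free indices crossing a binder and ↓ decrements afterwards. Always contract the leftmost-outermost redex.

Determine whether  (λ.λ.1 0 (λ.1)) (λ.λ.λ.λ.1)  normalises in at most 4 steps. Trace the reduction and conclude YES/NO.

Answer: YES — reaches normal form λ.λ.λ.1 in 3 ≤ 4 steps

Reduction:
  start: (λ.λ.1 0 (λ.1)) (λ.λ.λ.λ.1)
  [1] λ.(λ.λ.λ.λ.1) 0 (λ.1)
  [2] λ.(λ.λ.λ.1) (λ.1)
  [3] λ.λ.λ.1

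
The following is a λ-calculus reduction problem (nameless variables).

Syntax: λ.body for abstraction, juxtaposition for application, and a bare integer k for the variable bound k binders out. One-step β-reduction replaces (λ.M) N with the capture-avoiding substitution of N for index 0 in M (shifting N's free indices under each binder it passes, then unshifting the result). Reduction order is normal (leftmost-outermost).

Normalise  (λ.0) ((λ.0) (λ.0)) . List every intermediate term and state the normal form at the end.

Answer: normal form = λ.0  (in 2 steps)

Derivation:
  start: (λ.0) ((λ.0) (λ.0))
  [1] (λ.0) (λ.0)
  [2] λ.0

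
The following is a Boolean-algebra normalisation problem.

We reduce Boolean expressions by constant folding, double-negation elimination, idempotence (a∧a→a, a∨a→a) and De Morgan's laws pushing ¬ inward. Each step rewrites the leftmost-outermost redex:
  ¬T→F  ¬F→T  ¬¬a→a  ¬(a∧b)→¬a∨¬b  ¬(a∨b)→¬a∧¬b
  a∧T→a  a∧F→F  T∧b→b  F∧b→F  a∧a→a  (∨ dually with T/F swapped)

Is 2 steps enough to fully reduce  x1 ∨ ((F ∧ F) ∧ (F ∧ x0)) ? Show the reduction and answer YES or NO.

Answer: NO — after 2 steps the term is x1 ∨ F, not yet normal

Working:
  start: x1 ∨ ((F ∧ F) ∧ (F ∧ x0))
  →1  x1 ∨ (F ∧ (F ∧ x0))
  →2  x1 ∨ F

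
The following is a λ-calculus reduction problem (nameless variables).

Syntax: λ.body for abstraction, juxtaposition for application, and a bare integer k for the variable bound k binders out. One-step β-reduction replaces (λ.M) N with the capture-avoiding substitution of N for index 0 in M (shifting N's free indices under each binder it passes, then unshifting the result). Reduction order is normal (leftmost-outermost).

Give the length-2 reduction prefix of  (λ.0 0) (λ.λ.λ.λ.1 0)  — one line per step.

Answer: after 2 steps: λ.λ.λ.1 0

Working:
  start: (λ.0 0) (λ.λ.λ.λ.1 0)
  [1] (λ.λ.λ.λ.1 0) (λ.λ.λ.λ.1 0)
  [2] λ.λ.λ.1 0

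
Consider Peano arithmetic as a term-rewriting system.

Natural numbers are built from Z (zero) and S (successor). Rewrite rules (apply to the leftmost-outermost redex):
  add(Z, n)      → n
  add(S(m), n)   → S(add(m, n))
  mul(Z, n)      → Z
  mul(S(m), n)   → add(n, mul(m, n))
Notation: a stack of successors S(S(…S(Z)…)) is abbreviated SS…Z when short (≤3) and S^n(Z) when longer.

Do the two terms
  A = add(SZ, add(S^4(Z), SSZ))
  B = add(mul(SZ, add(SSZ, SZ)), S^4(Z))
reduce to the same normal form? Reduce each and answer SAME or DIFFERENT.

Answer: SAME — A ⇓ S^7(Z), B ⇓ S^7(Z)

Derivation:
Term A:
  start: add(SZ, add(S^4(Z), SSZ))
  step 1: S(add(Z, add(S^4(Z), SSZ)))
  step 2: S(add(S^4(Z), SSZ))
  step 3: S(S(add(SSSZ, SSZ)))
  step 4: S(S(S(add(SSZ, SSZ))))
  step 5: S(S(S(S(add(SZ, SSZ)))))
  step 6: S(S(S(S(S(add(Z, SSZ))))))
  step 7: S^7(Z)

Term B:
  start: add(mul(SZ, add(SSZ, SZ)), S^4(Z))
  step 1: add(add(add(SSZ, SZ), mul(Z, add(SSZ, SZ))), S^4(Z))
  step 2: add(add(S(add(SZ, SZ)), mul(Z, add(SSZ, SZ))), S^4(Z))
  step 3: add(S(add(add(SZ, SZ), mul(Z, add(SSZ, SZ)))), S^4(Z))
  step 4: S(add(add(add(SZ, SZ), mul(Z, add(SSZ, SZ))), S^4(Z)))
  step 5: S(add(add(S(add(Z, SZ)), mul(Z, add(SSZ, SZ))), S^4(Z)))
  step 6: S(add(S(add(add(Z, SZ), mul(Z, add(SSZ, SZ)))), S^4(Z)))
  step 7: S(S(add(add(add(Z, SZ), mul(Z, add(SSZ, SZ))), S^4(Z))))
  step 8: S(S(add(add(SZ, mul(Z, add(SSZ, SZ))), S^4(Z))))
  step 9: S(S(add(S(add(Z, mul(Z, add(SSZ, SZ)))), S^4(Z))))
  step 10: S(S(S(add(add(Z, mul(Z, add(SSZ, SZ))), S^4(Z)))))
  step 11: S(S(S(add(mul(Z, add(SSZ, SZ)), S^4(Z)))))
  step 12: S(S(S(add(Z, S^4(Z)))))
  step 13: S^7(Z)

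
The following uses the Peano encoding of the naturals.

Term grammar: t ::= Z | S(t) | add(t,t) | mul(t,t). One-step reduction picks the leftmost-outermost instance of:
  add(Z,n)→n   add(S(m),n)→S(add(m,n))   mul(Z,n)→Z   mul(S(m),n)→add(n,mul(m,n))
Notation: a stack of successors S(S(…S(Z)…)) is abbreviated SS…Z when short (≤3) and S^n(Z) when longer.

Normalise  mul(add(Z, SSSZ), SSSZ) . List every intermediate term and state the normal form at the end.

  start: mul(add(Z, SSSZ), SSSZ)
  →1  mul(SSSZ, SSSZ)
  →2  add(SSSZ, mul(SSZ, SSSZ))
  →3  S(add(SSZ, mul(SSZ, SSSZ)))
  →4  S(S(add(SZ, mul(SSZ, SSSZ))))
  →5  S(S(S(add(Z, mul(SSZ, SSSZ)))))
  →6  S(S(S(mul(SSZ, SSSZ))))
  →7  S(S(S(add(SSSZ, mul(SZ, SSSZ)))))
  →8  S(S(S(S(add(SSZ, mul(SZ, SSSZ))))))
  →9  S(S(S(S(S(add(SZ, mul(SZ, SSSZ)))))))
  →10  S(S(S(S(S(S(add(Z, mul(SZ, SSSZ))))))))
  →11  S(S(S(S(S(S(mul(SZ, SSSZ)))))))
  →12  S(S(S(S(S(S(add(SSSZ, mul(Z, SSSZ))))))))
  →13  S(S(S(S(S(S(S(add(SSZ, mul(Z, SSSZ)))))))))
  →14  S(S(S(S(S(S(S(S(add(SZ, mul(Z, SSSZ))))))))))
  →15  S(S(S(S(S(S(S(S(S(add(Z, mul(Z, SSSZ)))))))))))
  →16  S(S(S(S(S(S(S(S(S(mul(Z, SSSZ))))))))))
  →17  S^9(Z)

Answer: normal form = S^9(Z)  (in 17 steps)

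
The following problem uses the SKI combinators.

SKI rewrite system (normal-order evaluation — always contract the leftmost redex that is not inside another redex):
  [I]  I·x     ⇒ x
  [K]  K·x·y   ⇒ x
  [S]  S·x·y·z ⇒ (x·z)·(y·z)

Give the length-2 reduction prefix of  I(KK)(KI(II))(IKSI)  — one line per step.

  start: I(KK)(KI(II))(IKSI)
  →1  KK(KI(II))(IKSI)
  →2  K(IKSI)

Answer: after 2 steps: K(IKSI)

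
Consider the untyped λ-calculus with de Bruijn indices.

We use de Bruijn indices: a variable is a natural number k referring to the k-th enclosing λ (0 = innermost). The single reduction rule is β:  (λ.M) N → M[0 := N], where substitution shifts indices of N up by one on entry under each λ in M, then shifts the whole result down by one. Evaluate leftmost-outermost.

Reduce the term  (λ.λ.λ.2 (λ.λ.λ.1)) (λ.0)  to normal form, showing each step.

  start: (λ.λ.λ.2 (λ.λ.λ.1)) (λ.0)
  [1] λ.λ.(λ.0) (λ.λ.λ.1)
  [2] λ.λ.λ.λ.λ.1

Answer: normal form = λ.λ.λ.λ.λ.1  (in 2 steps)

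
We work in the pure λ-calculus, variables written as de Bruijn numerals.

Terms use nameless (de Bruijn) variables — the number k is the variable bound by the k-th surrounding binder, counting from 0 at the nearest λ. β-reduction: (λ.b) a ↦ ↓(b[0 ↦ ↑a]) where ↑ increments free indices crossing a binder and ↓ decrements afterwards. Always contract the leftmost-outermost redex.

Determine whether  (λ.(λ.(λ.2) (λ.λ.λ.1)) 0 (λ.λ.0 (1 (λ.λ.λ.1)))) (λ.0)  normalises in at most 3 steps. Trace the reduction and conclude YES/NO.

  start: (λ.(λ.(λ.2) (λ.λ.λ.1)) 0 (λ.λ.0 (1 (λ.λ.λ.1)))) (λ.0)
  step 1: (λ.(λ.λ.0) (λ.λ.λ.1)) (λ.0) (λ.λ.0 (1 (λ.λ.λ.1)))
  step 2: (λ.λ.0) (λ.λ.λ.1) (λ.λ.0 (1 (λ.λ.λ.1)))
  step 3: (λ.0) (λ.λ.0 (1 (λ.λ.λ.1)))

Answer: NO — after 3 steps the term is (λ.0) (λ.λ.0 (1 (λ.λ.λ.1))), not yet normal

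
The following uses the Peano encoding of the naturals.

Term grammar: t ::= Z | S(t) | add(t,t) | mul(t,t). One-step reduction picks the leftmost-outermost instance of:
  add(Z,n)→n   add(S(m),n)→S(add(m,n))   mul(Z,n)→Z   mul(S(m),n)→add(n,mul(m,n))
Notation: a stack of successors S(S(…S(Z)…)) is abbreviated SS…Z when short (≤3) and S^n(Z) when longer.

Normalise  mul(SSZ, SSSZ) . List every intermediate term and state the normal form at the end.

  start: mul(SSZ, SSSZ)
  step 1: add(SSSZ, mul(SZ, SSSZ))
  step 2: S(add(SSZ, mul(SZ, SSSZ)))
  step 3: S(S(add(SZ, mul(SZ, SSSZ))))
  step 4: S(S(S(add(Z, mul(SZ, SSSZ)))))
  step 5: S(S(S(mul(SZ, SSSZ))))
  step 6: S(S(S(add(SSSZ, mul(Z, SSSZ)))))
  step 7: S(S(S(S(add(SSZ, mul(Z, SSSZ))))))
  step 8: S(S(S(S(S(add(SZ, mul(Z, SSSZ)))))))
  step 9: S(S(S(S(S(S(add(Z, mul(Z, SSSZ))))))))
  step 10: S(S(S(S(S(S(mul(Z, SSSZ)))))))
  step 11: S^6(Z)

Answer: normal form = S^6(Z)  (in 11 steps)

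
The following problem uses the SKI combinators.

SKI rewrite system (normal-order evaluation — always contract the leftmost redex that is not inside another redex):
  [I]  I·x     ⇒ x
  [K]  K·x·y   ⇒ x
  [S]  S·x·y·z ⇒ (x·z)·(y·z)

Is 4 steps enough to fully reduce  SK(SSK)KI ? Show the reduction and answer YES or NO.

Answer: YES — reaches normal form KI in 2 ≤ 4 steps

Working:
  start: SK(SSK)KI
  step 1: KK(SSKK)I
  step 2: KI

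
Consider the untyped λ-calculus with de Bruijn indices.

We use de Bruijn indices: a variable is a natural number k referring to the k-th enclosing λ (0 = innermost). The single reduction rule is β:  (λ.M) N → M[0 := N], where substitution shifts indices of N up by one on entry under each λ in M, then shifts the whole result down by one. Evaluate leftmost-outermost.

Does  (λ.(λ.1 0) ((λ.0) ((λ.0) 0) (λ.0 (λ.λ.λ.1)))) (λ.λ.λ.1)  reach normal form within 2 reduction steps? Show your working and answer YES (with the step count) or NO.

  start: (λ.(λ.1 0) ((λ.0) ((λ.0) 0) (λ.0 (λ.λ.λ.1)))) (λ.λ.λ.1)
  step 1: (λ.(λ.λ.λ.1) 0) ((λ.0) ((λ.0) (λ.λ.λ.1)) (λ.0 (λ.λ.λ.1)))
  step 2: (λ.λ.λ.1) ((λ.0) ((λ.0) (λ.λ.λ.1)) (λ.0 (λ.λ.λ.1)))

Answer: NO — after 2 steps the term is (λ.λ.λ.1) ((λ.0) ((λ.0) (λ.λ.λ.1)) (λ.0 (λ.λ.λ.1))), not yet normal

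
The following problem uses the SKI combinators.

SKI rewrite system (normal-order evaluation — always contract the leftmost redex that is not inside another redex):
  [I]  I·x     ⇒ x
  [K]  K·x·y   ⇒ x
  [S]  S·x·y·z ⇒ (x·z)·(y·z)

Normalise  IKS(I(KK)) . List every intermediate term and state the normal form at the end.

  start: IKS(I(KK))
  step 1: KS(I(KK))
  step 2: S

Answer: normal form = S  (in 2 steps)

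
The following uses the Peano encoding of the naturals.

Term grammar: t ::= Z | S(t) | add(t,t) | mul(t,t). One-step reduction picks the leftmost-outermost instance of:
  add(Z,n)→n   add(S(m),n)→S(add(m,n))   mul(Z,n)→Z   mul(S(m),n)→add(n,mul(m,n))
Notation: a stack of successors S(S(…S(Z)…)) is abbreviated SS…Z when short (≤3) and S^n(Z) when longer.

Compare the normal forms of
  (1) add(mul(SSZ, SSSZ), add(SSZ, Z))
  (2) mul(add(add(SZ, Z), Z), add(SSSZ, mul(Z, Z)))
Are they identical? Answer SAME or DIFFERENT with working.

Answer: DIFFERENT — A ⇓ S^8(Z), B ⇓ SSSZ

Reduction:
Term A:
  start: add(mul(SSZ, SSSZ), add(SSZ, Z))
  [1] add(add(SSSZ, mul(SZ, SSSZ)), add(SSZ, Z))
  [2] add(S(add(SSZ, mul(SZ, SSSZ))), add(SSZ, Z))
  [3] S(add(add(SSZ, mul(SZ, SSSZ)), add(SSZ, Z)))
  [4] S(add(S(add(SZ, mul(SZ, SSSZ))), add(SSZ, Z)))
  [5] S(S(add(add(SZ, mul(SZ, SSSZ)), add(SSZ, Z))))
  [6] S(S(add(S(add(Z, mul(SZ, SSSZ))), add(SSZ, Z))))
  [7] S(S(S(add(add(Z, mul(SZ, SSSZ)), add(SSZ, Z)))))
  [8] S(S(S(add(mul(SZ, SSSZ), add(SSZ, Z)))))
  [9] S(S(S(add(add(SSSZ, mul(Z, SSSZ)), add(SSZ, Z)))))
  [10] S(S(S(add(S(add(SSZ, mul(Z, SSSZ))), add(SSZ, Z)))))
  [11] S(S(S(S(add(add(SSZ, mul(Z, SSSZ)), add(SSZ, Z))))))
  [12] S(S(S(S(add(S(add(SZ, mul(Z, SSSZ))), add(SSZ, Z))))))
  [13] S(S(S(S(S(add(add(SZ, mul(Z, SSSZ)), add(SSZ, Z)))))))
  [14] S(S(S(S(S(add(S(add(Z, mul(Z, SSSZ))), add(SSZ, Z)))))))
  [15] S(S(S(S(S(S(add(add(Z, mul(Z, SSSZ)), add(SSZ, Z))))))))
  [16] S(S(S(S(S(S(add(mul(Z, SSSZ), add(SSZ, Z))))))))
  [17] S(S(S(S(S(S(add(Z, add(SSZ, Z))))))))
  [18] S(S(S(S(S(S(add(SSZ, Z)))))))
  [19] S(S(S(S(S(S(S(add(SZ, Z))))))))
  [20] S(S(S(S(S(S(S(S(add(Z, Z)))))))))
  [21] S^8(Z)

Term B:
  start: mul(add(add(SZ, Z), Z), add(SSSZ, mul(Z, Z)))
  [1] mul(add(S(add(Z, Z)), Z), add(SSSZ, mul(Z, Z)))
  [2] mul(S(add(add(Z, Z), Z)), add(SSSZ, mul(Z, Z)))
  [3] add(add(SSSZ, mul(Z, Z)), mul(add(add(Z, Z), Z), add(SSSZ, mul(Z, Z))))
  [4] add(S(add(SSZ, mul(Z, Z))), mul(add(add(Z, Z), Z), add(SSSZ, mul(Z, Z))))
  [5] S(add(add(SSZ, mul(Z, Z)), mul(add(add(Z, Z), Z), add(SSSZ, mul(Z, Z)))))
  [6] S(add(S(add(SZ, mul(Z, Z))), mul(add(add(Z, Z), Z), add(SSSZ, mul(Z, Z)))))
  [7] S(S(add(add(SZ, mul(Z, Z)), mul(add(add(Z, Z), Z), add(SSSZ, mul(Z, Z))))))
  [8] S(S(add(S(add(Z, mul(Z, Z))), mul(add(add(Z, Z), Z), add(SSSZ, mul(Z, Z))))))
  [9] S(S(S(add(add(Z, mul(Z, Z)), mul(add(add(Z, Z), Z), add(SSSZ, mul(Z, Z)))))))
  [10] S(S(S(add(mul(Z, Z), mul(add(add(Z, Z), Z), add(SSSZ, mul(Z, Z)))))))
  [11] S(S(S(add(Z, mul(add(add(Z, Z), Z), add(SSSZ, mul(Z, Z)))))))
  [12] S(S(S(mul(add(add(Z, Z), Z), add(SSSZ, mul(Z, Z))))))
  [13] S(S(S(mul(add(Z, Z), add(SSSZ, mul(Z, Z))))))
  [14] S(S(S(mul(Z, add(SSSZ, mul(Z, Z))))))
  [15] SSSZ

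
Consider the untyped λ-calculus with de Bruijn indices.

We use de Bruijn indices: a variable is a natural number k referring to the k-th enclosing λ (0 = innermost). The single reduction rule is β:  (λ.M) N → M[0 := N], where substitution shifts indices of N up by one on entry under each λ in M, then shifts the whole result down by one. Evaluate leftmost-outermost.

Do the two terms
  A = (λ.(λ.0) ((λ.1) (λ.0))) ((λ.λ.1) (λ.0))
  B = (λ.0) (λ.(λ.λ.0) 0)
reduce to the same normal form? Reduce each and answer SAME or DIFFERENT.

Answer: SAME — A ⇓ λ.λ.0, B ⇓ λ.λ.0

Working:
Term A:
  start: (λ.(λ.0) ((λ.1) (λ.0))) ((λ.λ.1) (λ.0))
  [1] (λ.0) ((λ.(λ.λ.1) (λ.0)) (λ.0))
  [2] (λ.(λ.λ.1) (λ.0)) (λ.0)
  [3] (λ.λ.1) (λ.0)
  [4] λ.λ.0

Term B:
  start: (λ.0) (λ.(λ.λ.0) 0)
  [1] λ.(λ.λ.0) 0
  [2] λ.λ.0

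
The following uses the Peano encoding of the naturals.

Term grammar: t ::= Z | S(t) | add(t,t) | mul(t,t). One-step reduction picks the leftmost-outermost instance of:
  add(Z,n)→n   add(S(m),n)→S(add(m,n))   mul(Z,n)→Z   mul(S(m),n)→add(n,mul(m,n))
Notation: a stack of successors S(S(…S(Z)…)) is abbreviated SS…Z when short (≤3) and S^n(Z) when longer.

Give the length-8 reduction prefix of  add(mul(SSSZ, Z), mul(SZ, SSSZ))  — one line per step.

  start: add(mul(SSSZ, Z), mul(SZ, SSSZ))
  →1  add(add(Z, mul(SSZ, Z)), mul(SZ, SSSZ))
  →2  add(mul(SSZ, Z), mul(SZ, SSSZ))
  →3  add(add(Z, mul(SZ, Z)), mul(SZ, SSSZ))
  →4  add(mul(SZ, Z), mul(SZ, SSSZ))
  →5  add(add(Z, mul(Z, Z)), mul(SZ, SSSZ))
  →6  add(mul(Z, Z), mul(SZ, SSSZ))
  →7  add(Z, mul(SZ, SSSZ))
  →8  mul(SZ, SSSZ)

Answer: after 8 steps: mul(SZ, SSSZ)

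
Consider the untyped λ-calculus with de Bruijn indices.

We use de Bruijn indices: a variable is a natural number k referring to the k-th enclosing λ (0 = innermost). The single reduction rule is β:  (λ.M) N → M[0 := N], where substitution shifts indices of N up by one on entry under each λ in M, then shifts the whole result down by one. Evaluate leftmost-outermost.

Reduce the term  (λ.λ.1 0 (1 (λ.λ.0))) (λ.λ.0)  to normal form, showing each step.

  start: (λ.λ.1 0 (1 (λ.λ.0))) (λ.λ.0)
  →1  λ.(λ.λ.0) 0 ((λ.λ.0) (λ.λ.0))
  →2  λ.(λ.0) ((λ.λ.0) (λ.λ.0))
  →3  λ.(λ.λ.0) (λ.λ.0)
  →4  λ.λ.0

Answer: normal form = λ.λ.0  (in 4 steps)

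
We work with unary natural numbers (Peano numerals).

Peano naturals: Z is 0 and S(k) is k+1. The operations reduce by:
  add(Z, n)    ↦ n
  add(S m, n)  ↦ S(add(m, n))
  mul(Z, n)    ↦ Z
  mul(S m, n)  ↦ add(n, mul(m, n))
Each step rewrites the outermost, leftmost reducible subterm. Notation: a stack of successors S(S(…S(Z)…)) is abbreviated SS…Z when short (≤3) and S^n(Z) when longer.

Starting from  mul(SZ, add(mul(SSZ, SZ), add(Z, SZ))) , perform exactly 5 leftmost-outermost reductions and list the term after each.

  start: mul(SZ, add(mul(SSZ, SZ), add(Z, SZ)))
  →1  add(add(mul(SSZ, SZ), add(Z, SZ)), mul(Z, add(mul(SSZ, SZ), add(Z, SZ))))
  →2  add(add(add(SZ, mul(SZ, SZ)), add(Z, SZ)), mul(Z, add(mul(SSZ, SZ), add(Z, SZ))))
  →3  add(add(S(add(Z, mul(SZ, SZ))), add(Z, SZ)), mul(Z, add(mul(SSZ, SZ), add(Z, SZ))))
  →4  add(S(add(add(Z, mul(SZ, SZ)), add(Z, SZ))), mul(Z, add(mul(SSZ, SZ), add(Z, SZ))))
  →5  S(add(add(add(Z, mul(SZ, SZ)), add(Z, SZ)), mul(Z, add(mul(SSZ, SZ), add(Z, SZ)))))

Answer: after 5 steps: S(add(add(add(Z, mul(SZ, SZ)), add(Z, SZ)), mul(Z, add(mul(SSZ, SZ), add(Z, SZ)))))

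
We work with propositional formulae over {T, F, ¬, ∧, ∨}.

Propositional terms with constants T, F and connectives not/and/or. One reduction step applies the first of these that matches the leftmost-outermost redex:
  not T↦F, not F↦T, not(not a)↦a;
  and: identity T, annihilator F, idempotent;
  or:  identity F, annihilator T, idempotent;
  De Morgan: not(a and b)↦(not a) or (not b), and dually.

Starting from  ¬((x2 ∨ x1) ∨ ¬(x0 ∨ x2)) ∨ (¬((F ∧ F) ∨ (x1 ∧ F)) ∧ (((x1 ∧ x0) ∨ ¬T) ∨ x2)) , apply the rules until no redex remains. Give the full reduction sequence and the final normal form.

Answer: normal form = ((¬x2 ∧ ¬x1) ∧ (x0 ∨ x2)) ∨ ((x1 ∧ x0) ∨ x2)  (in 14 steps)

Working:
  start: ¬((x2 ∨ x1) ∨ ¬(x0 ∨ x2)) ∨ (¬((F ∧ F) ∨ (x1 ∧ F)) ∧ (((x1 ∧ x0) ∨ ¬T) ∨ x2))
  step 1: (¬(x2 ∨ x1) ∧ ¬¬(x0 ∨ x2)) ∨ (¬((F ∧ F) ∨ (x1 ∧ F)) ∧ (((x1 ∧ x0) ∨ ¬T) ∨ x2))
  step 2: ((¬x2 ∧ ¬x1) ∧ ¬¬(x0 ∨ x2)) ∨ (¬((F ∧ F) ∨ (x1 ∧ F)) ∧ (((x1 ∧ x0) ∨ ¬T) ∨ x2))
  step 3: ((¬x2 ∧ ¬x1) ∧ (x0 ∨ x2)) ∨ (¬((F ∧ F) ∨ (x1 ∧ F)) ∧ (((x1 ∧ x0) ∨ ¬T) ∨ x2))
  step 4: ((¬x2 ∧ ¬x1) ∧ (x0 ∨ x2)) ∨ ((¬(F ∧ F) ∧ ¬(x1 ∧ F)) ∧ (((x1 ∧ x0) ∨ ¬T) ∨ x2))
  step 5: ((¬x2 ∧ ¬x1) ∧ (x0 ∨ x2)) ∨ (((¬F ∨ ¬F) ∧ ¬(x1 ∧ F)) ∧ (((x1 ∧ x0) ∨ ¬T) ∨ x2))
  step 6: ((¬x2 ∧ ¬x1) ∧ (x0 ∨ x2)) ∨ ((¬F ∧ ¬(x1 ∧ F)) ∧ (((x1 ∧ x0) ∨ ¬T) ∨ x2))
  step 7: ((¬x2 ∧ ¬x1) ∧ (x0 ∨ x2)) ∨ ((T ∧ ¬(x1 ∧ F)) ∧ (((x1 ∧ x0) ∨ ¬T) ∨ x2))
  step 8: ((¬x2 ∧ ¬x1) ∧ (x0 ∨ x2)) ∨ (¬(x1 ∧ F) ∧ (((x1 ∧ x0) ∨ ¬T) ∨ x2))
  step 9: ((¬x2 ∧ ¬x1) ∧ (x0 ∨ x2)) ∨ ((¬x1 ∨ ¬F) ∧ (((x1 ∧ x0) ∨ ¬T) ∨ x2))
  step 10: ((¬x2 ∧ ¬x1) ∧ (x0 ∨ x2)) ∨ ((¬x1 ∨ T) ∧ (((x1 ∧ x0) ∨ ¬T) ∨ x2))
  step 11: ((¬x2 ∧ ¬x1) ∧ (x0 ∨ x2)) ∨ (T ∧ (((x1 ∧ x0) ∨ ¬T) ∨ x2))
  step 12: ((¬x2 ∧ ¬x1) ∧ (x0 ∨ x2)) ∨ (((x1 ∧ x0) ∨ ¬T) ∨ x2)
  step 13: ((¬x2 ∧ ¬x1) ∧ (x0 ∨ x2)) ∨ (((x1 ∧ x0) ∨ F) ∨ x2)
  step 14: ((¬x2 ∧ ¬x1) ∧ (x0 ∨ x2)) ∨ ((x1 ∧ x0) ∨ x2)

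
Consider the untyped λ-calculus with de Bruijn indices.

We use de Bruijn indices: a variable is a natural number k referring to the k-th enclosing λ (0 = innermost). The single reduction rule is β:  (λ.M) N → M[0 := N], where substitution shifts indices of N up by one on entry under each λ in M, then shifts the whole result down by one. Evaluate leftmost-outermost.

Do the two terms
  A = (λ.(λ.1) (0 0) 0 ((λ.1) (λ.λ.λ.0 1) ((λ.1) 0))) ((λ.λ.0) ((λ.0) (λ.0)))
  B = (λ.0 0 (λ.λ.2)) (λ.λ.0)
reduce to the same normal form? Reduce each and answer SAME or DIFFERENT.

Answer: DIFFERENT — A ⇓ λ.0, B ⇓ λ.λ.λ.λ.0

Derivation:
Term A:
  start: (λ.(λ.1) (0 0) 0 ((λ.1) (λ.λ.λ.0 1) ((λ.1) 0))) ((λ.λ.0) ((λ.0) (λ.0)))
  step 1: (λ.(λ.λ.0) ((λ.0) (λ.0))) ((λ.λ.0) ((λ.0) (λ.0)) ((λ.λ.0) ((λ.0) (λ.0)))) ((λ.λ.0) ((λ.0) (λ.0))) ((λ.(λ.λ.0) ((λ.0) (λ.0))) (λ.λ.λ.0 1) ((λ.(λ.λ.0) ((λ.0) (λ.0))) ((λ.λ.0) ((λ.0) (λ.0)))))
  step 2: (λ.λ.0) ((λ.0) (λ.0)) ((λ.λ.0) ((λ.0) (λ.0))) ((λ.(λ.λ.0) ((λ.0) (λ.0))) (λ.λ.λ.0 1) ((λ.(λ.λ.0) ((λ.0) (λ.0))) ((λ.λ.0) ((λ.0) (λ.0)))))
  step 3: (λ.0) ((λ.λ.0) ((λ.0) (λ.0))) ((λ.(λ.λ.0) ((λ.0) (λ.0))) (λ.λ.λ.0 1) ((λ.(λ.λ.0) ((λ.0) (λ.0))) ((λ.λ.0) ((λ.0) (λ.0)))))
  step 4: (λ.λ.0) ((λ.0) (λ.0)) ((λ.(λ.λ.0) ((λ.0) (λ.0))) (λ.λ.λ.0 1) ((λ.(λ.λ.0) ((λ.0) (λ.0))) ((λ.λ.0) ((λ.0) (λ.0)))))
  step 5: (λ.0) ((λ.(λ.λ.0) ((λ.0) (λ.0))) (λ.λ.λ.0 1) ((λ.(λ.λ.0) ((λ.0) (λ.0))) ((λ.λ.0) ((λ.0) (λ.0)))))
  step 6: (λ.(λ.λ.0) ((λ.0) (λ.0))) (λ.λ.λ.0 1) ((λ.(λ.λ.0) ((λ.0) (λ.0))) ((λ.λ.0) ((λ.0) (λ.0))))
  step 7: (λ.λ.0) ((λ.0) (λ.0)) ((λ.(λ.λ.0) ((λ.0) (λ.0))) ((λ.λ.0) ((λ.0) (λ.0))))
  step 8: (λ.0) ((λ.(λ.λ.0) ((λ.0) (λ.0))) ((λ.λ.0) ((λ.0) (λ.0))))
  step 9: (λ.(λ.λ.0) ((λ.0) (λ.0))) ((λ.λ.0) ((λ.0) (λ.0)))
  step 10: (λ.λ.0) ((λ.0) (λ.0))
  step 11: λ.0

Term B:
  start: (λ.0 0 (λ.λ.2)) (λ.λ.0)
  step 1: (λ.λ.0) (λ.λ.0) (λ.λ.λ.λ.0)
  step 2: (λ.0) (λ.λ.λ.λ.0)
  step 3: λ.λ.λ.λ.0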